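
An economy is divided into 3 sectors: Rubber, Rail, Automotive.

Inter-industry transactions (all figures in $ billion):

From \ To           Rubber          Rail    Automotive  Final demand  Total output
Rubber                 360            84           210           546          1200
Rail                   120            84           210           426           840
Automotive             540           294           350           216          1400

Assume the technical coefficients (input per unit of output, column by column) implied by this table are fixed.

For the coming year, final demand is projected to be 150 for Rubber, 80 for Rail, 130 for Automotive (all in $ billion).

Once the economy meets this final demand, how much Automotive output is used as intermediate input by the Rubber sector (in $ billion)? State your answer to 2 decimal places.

Technical coefficients a_ij = z_ij / X_j:
  a_11 = 360/1200 = 0.30, a_21 = 120/1200 = 0.10, a_31 = 540/1200 = 0.45
  a_12 = 84/840 = 0.10, a_22 = 84/840 = 0.10, a_32 = 294/840 = 0.35
  a_13 = 210/1400 = 0.15, a_23 = 210/1400 = 0.15, a_33 = 350/1400 = 0.25
I − A =
  [   0.70    -0.10    -0.15]
  [  -0.10     0.90    -0.15]
  [  -0.45    -0.35     0.75]
Cofactors of I−A, C_ij = (−1)^(i+j)·(minor ij) (rows/columns in the sector order above):
  C_11 = (0.90)(0.75) − (-0.15)(-0.35) = 0.6225
  C_12 = −[(-0.10)(0.75) − (-0.15)(-0.45)] = 0.1425
  C_13 = (-0.10)(-0.35) − (0.90)(-0.45) = 0.4400
  C_21 = −[(-0.10)(0.75) − (-0.15)(-0.35)] = 0.1275
  C_22 = (0.70)(0.75) − (-0.15)(-0.45) = 0.4575
  C_23 = −[(0.70)(-0.35) − (-0.10)(-0.45)] = 0.2900
  C_31 = (-0.10)(-0.15) − (-0.15)(0.90) = 0.1500
  C_32 = −[(0.70)(-0.15) − (-0.15)(-0.10)] = 0.1200
  C_33 = (0.70)(0.90) − (-0.10)(-0.10) = 0.6200
det(I−A) = Σ_j (I−A)_1j·C_1j = (0.70)(0.6225) + (-0.10)(0.1425) + (-0.15)(0.4400) = 0.3555
adj(I−A) = Cᵀ =
  [ 0.6225   0.1275   0.1500]
  [ 0.1425   0.4575   0.1200]
  [ 0.4400   0.2900   0.6200]
(I − A)⁻¹ = adj(I−A) / det(I−A) ≈
  [   1.7511     0.3586     0.4219]
  [   0.4008     1.2869     0.3376]
  [   1.2377     0.8158     1.7440]
First solve x = (I − A)⁻¹ d = adj(I−A)·d / det(I−A); in particular x_1 = (0.6225·150 + 0.1275·80 + 0.1500·130) / 0.3555 = 123.075 / 0.3555 ≈ 346.2025.
Intermediate flow from 3 to 1: z_31 = a_31 · x_1 = 0.45 × 123.075 / 0.3555 = 55.38375 / 0.3555 ≈ 155.79.

z_31 = 155.79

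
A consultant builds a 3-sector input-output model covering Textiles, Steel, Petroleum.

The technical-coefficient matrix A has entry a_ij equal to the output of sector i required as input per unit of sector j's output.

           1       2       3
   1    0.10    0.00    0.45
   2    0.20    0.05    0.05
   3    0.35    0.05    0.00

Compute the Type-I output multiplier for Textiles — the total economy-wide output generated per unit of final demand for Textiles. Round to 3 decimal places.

I − A =
  [   0.90     0.00    -0.45]
  [  -0.20     0.95    -0.05]
  [  -0.35    -0.05     1.00]
Cofactors of I−A, C_ij = (−1)^(i+j)·(minor ij) (rows/columns in the sector order above):
  C_11 = (0.95)(1.00) − (-0.05)(-0.05) = 0.9475
  C_12 = −[(-0.20)(1.00) − (-0.05)(-0.35)] = 0.2175
  C_13 = (-0.20)(-0.05) − (0.95)(-0.35) = 0.3425
  C_21 = −[(0.00)(1.00) − (-0.45)(-0.05)] = 0.0225
  C_22 = (0.90)(1.00) − (-0.45)(-0.35) = 0.7425
  C_23 = −[(0.90)(-0.05) − (0.00)(-0.35)] = 0.0450
  C_31 = (0.00)(-0.05) − (-0.45)(0.95) = 0.4275
  C_32 = −[(0.90)(-0.05) − (-0.45)(-0.20)] = 0.1350
  C_33 = (0.90)(0.95) − (0.00)(-0.20) = 0.8550
det(I−A) = Σ_j (I−A)_1j·C_1j = (0.90)(0.9475) + (0.00)(0.2175) + (-0.45)(0.3425) = 0.698625
adj(I−A) = Cᵀ =
  [ 0.9475   0.0225   0.4275]
  [ 0.2175   0.7425   0.1350]
  [ 0.3425   0.0450   0.8550]
(I − A)⁻¹ = adj(I−A) / det(I−A) ≈
  [   1.3562     0.0322     0.6119]
  [   0.3113     1.0628     0.1932]
  [   0.4902     0.0644     1.2238]
The output multiplier for sector j is the column-j sum of the Leontief inverse (I − A)⁻¹ = adj(I−A) / det(I−A).
Column 1 of adj(I−A): (0.9475, 0.2175, 0.3425); det(I−A) = 0.698625.
m_1 = (0.9475 + 0.2175 + 0.3425) / 0.698625 = 1.5075 / 0.698625 ≈ 2.158.

m_1 = 2.158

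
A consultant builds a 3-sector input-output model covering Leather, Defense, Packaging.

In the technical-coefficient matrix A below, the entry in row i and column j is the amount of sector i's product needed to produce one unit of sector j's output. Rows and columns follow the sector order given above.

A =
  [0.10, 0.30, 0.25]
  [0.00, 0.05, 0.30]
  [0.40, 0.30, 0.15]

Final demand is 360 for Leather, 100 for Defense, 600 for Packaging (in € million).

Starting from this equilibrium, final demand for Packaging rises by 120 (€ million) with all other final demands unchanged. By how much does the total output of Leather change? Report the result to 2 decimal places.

I − A =
  [   0.90    -0.30    -0.25]
  [   0.00     0.95    -0.30]
  [  -0.40    -0.30     0.85]
Cofactors of I−A, C_ij = (−1)^(i+j)·(minor ij) (rows/columns in the sector order above):
  C_11 = (0.95)(0.85) − (-0.30)(-0.30) = 0.7175
  C_12 = −[(0.00)(0.85) − (-0.30)(-0.40)] = 0.1200
  C_13 = (0.00)(-0.30) − (0.95)(-0.40) = 0.3800
  C_21 = −[(-0.30)(0.85) − (-0.25)(-0.30)] = 0.3300
  C_22 = (0.90)(0.85) − (-0.25)(-0.40) = 0.6650
  C_23 = −[(0.90)(-0.30) − (-0.30)(-0.40)] = 0.3900
  C_31 = (-0.30)(-0.30) − (-0.25)(0.95) = 0.3275
  C_32 = −[(0.90)(-0.30) − (-0.25)(0.00)] = 0.2700
  C_33 = (0.90)(0.95) − (-0.30)(0.00) = 0.8550
det(I−A) = Σ_j (I−A)_1j·C_1j = (0.90)(0.7175) + (-0.30)(0.1200) + (-0.25)(0.3800) = 0.51475
adj(I−A) = Cᵀ =
  [ 0.7175   0.3300   0.3275]
  [ 0.1200   0.6650   0.2700]
  [ 0.3800   0.3900   0.8550]
(I − A)⁻¹ = adj(I−A) / det(I−A) ≈
  [   1.3939     0.6411     0.6362]
  [   0.2331     1.2919     0.5245]
  [   0.7382     0.7576     1.6610]
Δx = (I − A)⁻¹ Δd with Δd having +120 in the Packaging component and 0 elsewhere.
So Δx_L = L_LP · (+120), where L_LP = adj(I−A)_LP / det(I−A) = 0.3275 / 0.51475.
Δx_L = 0.3275 × (+120) / 0.51475 = 39.30 / 0.51475 ≈ 76.35.

Δx_L = 76.35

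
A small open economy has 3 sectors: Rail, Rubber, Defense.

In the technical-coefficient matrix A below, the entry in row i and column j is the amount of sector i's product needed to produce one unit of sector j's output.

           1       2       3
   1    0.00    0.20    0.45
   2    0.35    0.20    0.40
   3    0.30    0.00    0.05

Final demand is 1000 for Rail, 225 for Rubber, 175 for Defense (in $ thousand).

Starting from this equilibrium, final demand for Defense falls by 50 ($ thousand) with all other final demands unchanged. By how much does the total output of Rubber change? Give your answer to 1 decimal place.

I − A =
  [   1.00    -0.20    -0.45]
  [  -0.35     0.80    -0.40]
  [  -0.30     0.00     0.95]
Cofactors of I−A, C_ij = (−1)^(i+j)·(minor ij) (rows/columns in the sector order above):
  C_11 = (0.80)(0.95) − (-0.40)(0.00) = 0.7600
  C_12 = −[(-0.35)(0.95) − (-0.40)(-0.30)] = 0.4525
  C_13 = (-0.35)(0.00) − (0.80)(-0.30) = 0.2400
  C_21 = −[(-0.20)(0.95) − (-0.45)(0.00)] = 0.1900
  C_22 = (1.00)(0.95) − (-0.45)(-0.30) = 0.8150
  C_23 = −[(1.00)(0.00) − (-0.20)(-0.30)] = 0.0600
  C_31 = (-0.20)(-0.40) − (-0.45)(0.80) = 0.4400
  C_32 = −[(1.00)(-0.40) − (-0.45)(-0.35)] = 0.5575
  C_33 = (1.00)(0.80) − (-0.20)(-0.35) = 0.7300
det(I−A) = Σ_j (I−A)_1j·C_1j = (1.00)(0.7600) + (-0.20)(0.4525) + (-0.45)(0.2400) = 0.5615
adj(I−A) = Cᵀ =
  [ 0.7600   0.1900   0.4400]
  [ 0.4525   0.8150   0.5575]
  [ 0.2400   0.0600   0.7300]
(I − A)⁻¹ = adj(I−A) / det(I−A) ≈
  [   1.3535     0.3384     0.7836]
  [   0.8059     1.4515     0.9929]
  [   0.4274     0.1069     1.3001]
Δx = (I − A)⁻¹ Δd with Δd having -50 in the Defense component and 0 elsewhere.
So Δx_2 = L_23 · (-50), where L_23 = adj(I−A)_23 / det(I−A) = 0.5575 / 0.5615.
Δx_2 = 0.5575 × (-50) / 0.5615 = -27.875 / 0.5615 ≈ -49.6.

Δx_2 = -49.6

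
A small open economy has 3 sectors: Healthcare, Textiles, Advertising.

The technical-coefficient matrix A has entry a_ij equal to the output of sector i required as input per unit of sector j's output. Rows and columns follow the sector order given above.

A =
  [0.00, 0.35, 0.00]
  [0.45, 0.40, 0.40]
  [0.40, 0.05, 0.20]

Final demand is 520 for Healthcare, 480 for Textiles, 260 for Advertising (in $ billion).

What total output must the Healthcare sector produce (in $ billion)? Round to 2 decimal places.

I − A =
  [   1.00    -0.35     0.00]
  [  -0.45     0.60    -0.40]
  [  -0.40    -0.05     0.80]
Cofactors of I−A, C_ij = (−1)^(i+j)·(minor ij) (rows/columns in the sector order above):
  C_11 = (0.60)(0.80) − (-0.40)(-0.05) = 0.4600
  C_12 = −[(-0.45)(0.80) − (-0.40)(-0.40)] = 0.5200
  C_13 = (-0.45)(-0.05) − (0.60)(-0.40) = 0.2625
  C_21 = −[(-0.35)(0.80) − (0.00)(-0.05)] = 0.2800
  C_22 = (1.00)(0.80) − (0.00)(-0.40) = 0.8000
  C_23 = −[(1.00)(-0.05) − (-0.35)(-0.40)] = 0.1900
  C_31 = (-0.35)(-0.40) − (0.00)(0.60) = 0.1400
  C_32 = −[(1.00)(-0.40) − (0.00)(-0.45)] = 0.4000
  C_33 = (1.00)(0.60) − (-0.35)(-0.45) = 0.4425
det(I−A) = Σ_j (I−A)_1j·C_1j = (1.00)(0.4600) + (-0.35)(0.5200) + (0.00)(0.2625) = 0.2780
adj(I−A) = Cᵀ =
  [ 0.4600   0.2800   0.1400]
  [ 0.5200   0.8000   0.4000]
  [ 0.2625   0.1900   0.4425]
(I − A)⁻¹ = adj(I−A) / det(I−A) ≈
  [   1.6547     1.0072     0.5036]
  [   1.8705     2.8777     1.4388]
  [   0.9442     0.6835     1.5917]
x = (I − A)⁻¹ d = adj(I−A)·d / det(I−A), with det(I−A) = 0.2780:
  x_H = (0.4600·520 + 0.2800·480 + 0.1400·260) / 0.2780 = 410.00 / 0.2780 ≈ 1474.82
  x_T = (0.5200·520 + 0.8000·480 + 0.4000·260) / 0.2780 = 758.40 / 0.2780 ≈ 2728.06
  x_A = (0.2625·520 + 0.1900·480 + 0.4425·260) / 0.2780 = 342.75 / 0.2780 ≈ 1232.91

x_H = 1474.82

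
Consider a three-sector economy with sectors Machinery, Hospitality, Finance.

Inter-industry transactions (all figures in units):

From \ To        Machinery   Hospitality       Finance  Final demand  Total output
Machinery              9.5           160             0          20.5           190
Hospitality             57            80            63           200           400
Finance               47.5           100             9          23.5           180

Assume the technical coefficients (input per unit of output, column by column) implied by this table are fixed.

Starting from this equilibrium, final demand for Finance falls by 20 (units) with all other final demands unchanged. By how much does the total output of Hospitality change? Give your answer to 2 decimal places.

Technical coefficients a_ij = z_ij / X_j:
  a_11 = 9.5/190 = 0.05, a_21 = 57/190 = 0.30, a_31 = 47.5/190 = 0.25
  a_12 = 160/400 = 0.40, a_22 = 80/400 = 0.20, a_32 = 100/400 = 0.25
  a_13 = 0/180 = 0.00, a_23 = 63/180 = 0.35, a_33 = 9/180 = 0.05
I − A =
  [   0.95    -0.40     0.00]
  [  -0.30     0.80    -0.35]
  [  -0.25    -0.25     0.95]
Cofactors of I−A, C_ij = (−1)^(i+j)·(minor ij) (rows/columns in the sector order above):
  C_11 = (0.80)(0.95) − (-0.35)(-0.25) = 0.6725
  C_12 = −[(-0.30)(0.95) − (-0.35)(-0.25)] = 0.3725
  C_13 = (-0.30)(-0.25) − (0.80)(-0.25) = 0.2750
  C_21 = −[(-0.40)(0.95) − (0.00)(-0.25)] = 0.3800
  C_22 = (0.95)(0.95) − (0.00)(-0.25) = 0.9025
  C_23 = −[(0.95)(-0.25) − (-0.40)(-0.25)] = 0.3375
  C_31 = (-0.40)(-0.35) − (0.00)(0.80) = 0.1400
  C_32 = −[(0.95)(-0.35) − (0.00)(-0.30)] = 0.3325
  C_33 = (0.95)(0.80) − (-0.40)(-0.30) = 0.6400
det(I−A) = Σ_j (I−A)_1j·C_1j = (0.95)(0.6725) + (-0.40)(0.3725) + (0.00)(0.2750) = 0.489875
adj(I−A) = Cᵀ =
  [ 0.6725   0.3800   0.1400]
  [ 0.3725   0.9025   0.3325]
  [ 0.2750   0.3375   0.6400]
(I − A)⁻¹ = adj(I−A) / det(I−A) ≈
  [   1.3728     0.7757     0.2858]
  [   0.7604     1.8423     0.6787]
  [   0.5614     0.6890     1.3065]
Δx = (I − A)⁻¹ Δd with Δd having -20 in the Finance component and 0 elsewhere.
So Δx_2 = L_23 · (-20), where L_23 = adj(I−A)_23 / det(I−A) = 0.3325 / 0.489875.
Δx_2 = 0.3325 × (-20) / 0.489875 = -6.65 / 0.489875 ≈ -13.57.

Δx_2 = -13.57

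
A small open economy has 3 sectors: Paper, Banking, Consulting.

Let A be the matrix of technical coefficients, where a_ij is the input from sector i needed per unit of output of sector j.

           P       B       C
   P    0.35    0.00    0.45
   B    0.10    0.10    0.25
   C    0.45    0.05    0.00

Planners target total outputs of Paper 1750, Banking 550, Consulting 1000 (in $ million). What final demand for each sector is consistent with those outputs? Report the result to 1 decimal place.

I − A =
  [   0.65     0.00    -0.45]
  [  -0.10     0.90    -0.25]
  [  -0.45    -0.05     1.00]
d = (I − A) x:
  d_P = (+0.65)·1750 + (+0.00)·550 + (-0.45)·1000 = 687.5
  d_B = (-0.10)·1750 + (+0.90)·550 + (-0.25)·1000 = 70.0
  d_C = (-0.45)·1750 + (-0.05)·550 + (+1.00)·1000 = 185.0

d_P = 687.5, d_B = 70.0, d_C = 185.0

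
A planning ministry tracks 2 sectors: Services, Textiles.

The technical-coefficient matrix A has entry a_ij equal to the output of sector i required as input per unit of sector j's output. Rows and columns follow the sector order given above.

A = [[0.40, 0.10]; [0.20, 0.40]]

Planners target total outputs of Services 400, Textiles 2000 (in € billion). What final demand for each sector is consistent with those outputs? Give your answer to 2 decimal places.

I − A =
  [   0.60    -0.10]
  [  -0.20     0.60]
d = (I − A) x:
  d_1 = (+0.60)·400 + (-0.10)·2000 = 40.00
  d_2 = (-0.20)·400 + (+0.60)·2000 = 1120.00

d_1 = 40.00, d_2 = 1120.00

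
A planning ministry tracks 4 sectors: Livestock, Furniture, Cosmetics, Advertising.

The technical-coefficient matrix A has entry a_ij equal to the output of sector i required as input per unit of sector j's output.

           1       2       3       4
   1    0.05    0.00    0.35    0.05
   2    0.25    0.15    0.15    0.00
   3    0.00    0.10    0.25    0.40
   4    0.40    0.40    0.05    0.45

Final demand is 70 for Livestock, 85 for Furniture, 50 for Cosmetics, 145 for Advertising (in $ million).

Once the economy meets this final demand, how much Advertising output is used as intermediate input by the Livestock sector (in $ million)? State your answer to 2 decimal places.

I − A =
  [   0.95     0.00    -0.35    -0.05]
  [  -0.25     0.85    -0.15     0.00]
  [   0.00    -0.10     0.75    -0.40]
  [  -0.40    -0.40    -0.05     0.55]
Compute the cofactors C_ij = (−1)^(i+j)·(3×3 minor ij) of I−A; the adjugate is their transpose:
adj(I−A) = Cᵀ =
  [ 0.301375   0.090500   0.168750   0.150125]
  [ 0.122125   0.301875   0.124125   0.101375]
  [ 0.189750   0.202250   0.422125   0.324250]
  [ 0.325250   0.303750   0.251375   0.582625]
det(I−A) = Σ_j (I−A)_1j·C_1j = (0.95)(0.301375) + (0.00)(0.122125) + (-0.35)(0.189750) + (-0.05)(0.325250) = 0.20363125
(I − A)⁻¹ = adj(I−A) / det(I−A) ≈
  [   1.4800     0.4444     0.8287     0.7372]
  [   0.5997     1.4825     0.6096     0.4978]
  [   0.9318     0.9932     2.0730     1.5923]
  [   1.5972     1.4917     1.2345     2.8612]
First solve x = (I − A)⁻¹ d = adj(I−A)·d / det(I−A); in particular x_1 = (0.301375·70 + 0.090500·85 + 0.168750·50 + 0.150125·145) / 0.20363125 = 58.994375 / 0.20363125 ≈ 289.7118.
Intermediate flow from 4 to 1: z_41 = a_41 · x_1 = 0.40 × 58.994375 / 0.20363125 = 23.59775 / 0.20363125 ≈ 115.88.

z_41 = 115.88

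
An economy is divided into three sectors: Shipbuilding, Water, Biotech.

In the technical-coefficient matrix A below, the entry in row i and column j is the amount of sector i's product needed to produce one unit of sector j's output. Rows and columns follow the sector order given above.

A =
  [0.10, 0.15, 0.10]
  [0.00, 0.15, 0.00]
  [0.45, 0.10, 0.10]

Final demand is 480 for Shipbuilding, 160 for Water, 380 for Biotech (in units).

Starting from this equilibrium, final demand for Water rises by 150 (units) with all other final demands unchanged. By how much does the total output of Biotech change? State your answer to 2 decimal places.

Δx_B = 36.33

I − A =
  [   0.90    -0.15    -0.10]
  [   0.00     0.85     0.00]
  [  -0.45    -0.10     0.90]
Cofactors of I−A, C_ij = (−1)^(i+j)·(minor ij) (rows/columns in the sector order above):
  C_11 = (0.85)(0.90) − (0.00)(-0.10) = 0.7650
  C_12 = −[(0.00)(0.90) − (0.00)(-0.45)] = 0.0000
  C_13 = (0.00)(-0.10) − (0.85)(-0.45) = 0.3825
  C_21 = −[(-0.15)(0.90) − (-0.10)(-0.10)] = 0.1450
  C_22 = (0.90)(0.90) − (-0.10)(-0.45) = 0.7650
  C_23 = −[(0.90)(-0.10) − (-0.15)(-0.45)] = 0.1575
  C_31 = (-0.15)(0.00) − (-0.10)(0.85) = 0.0850
  C_32 = −[(0.90)(0.00) − (-0.10)(0.00)] = 0.0000
  C_33 = (0.90)(0.85) − (-0.15)(0.00) = 0.7650
det(I−A) = Σ_j (I−A)_1j·C_1j = (0.90)(0.7650) + (-0.15)(0.0000) + (-0.10)(0.3825) = 0.65025
adj(I−A) = Cᵀ =
  [ 0.7650   0.1450   0.0850]
  [ 0.0000   0.7650   0.0000]
  [ 0.3825   0.1575   0.7650]
(I − A)⁻¹ = adj(I−A) / det(I−A) ≈
  [   1.1765     0.2230     0.1307]
  [   0.0000     1.1765     0.0000]
  [   0.5882     0.2422     1.1765]
Δx = (I − A)⁻¹ Δd with Δd having +150 in the Water component and 0 elsewhere.
So Δx_B = L_BW · (+150), where L_BW = adj(I−A)_BW / det(I−A) = 0.1575 / 0.65025.
Δx_B = 0.1575 × (+150) / 0.65025 = 23.625 / 0.65025 ≈ 36.33.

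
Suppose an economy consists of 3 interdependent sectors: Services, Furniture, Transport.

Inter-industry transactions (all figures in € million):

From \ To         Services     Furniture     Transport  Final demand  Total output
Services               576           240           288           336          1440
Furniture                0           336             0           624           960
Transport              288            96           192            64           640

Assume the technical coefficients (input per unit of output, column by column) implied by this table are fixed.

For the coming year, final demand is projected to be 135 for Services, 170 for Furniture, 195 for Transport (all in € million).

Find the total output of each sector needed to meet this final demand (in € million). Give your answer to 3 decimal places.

x_S = 726.632, x_F = 261.538, x_T = 523.543

Technical coefficients a_ij = z_ij / X_j:
  a_SS = 576/1440 = 0.40, a_FS = 0/1440 = 0.00, a_TS = 288/1440 = 0.20
  a_SF = 240/960 = 0.25, a_FF = 336/960 = 0.35, a_TF = 96/960 = 0.10
  a_ST = 288/640 = 0.45, a_FT = 0/640 = 0.00, a_TT = 192/640 = 0.30
I − A =
  [   0.60    -0.25    -0.45]
  [   0.00     0.65     0.00]
  [  -0.20    -0.10     0.70]
Cofactors of I−A, C_ij = (−1)^(i+j)·(minor ij) (rows/columns in the sector order above):
  C_11 = (0.65)(0.70) − (0.00)(-0.10) = 0.4550
  C_12 = −[(0.00)(0.70) − (0.00)(-0.20)] = 0.0000
  C_13 = (0.00)(-0.10) − (0.65)(-0.20) = 0.1300
  C_21 = −[(-0.25)(0.70) − (-0.45)(-0.10)] = 0.2200
  C_22 = (0.60)(0.70) − (-0.45)(-0.20) = 0.3300
  C_23 = −[(0.60)(-0.10) − (-0.25)(-0.20)] = 0.1100
  C_31 = (-0.25)(0.00) − (-0.45)(0.65) = 0.2925
  C_32 = −[(0.60)(0.00) − (-0.45)(0.00)] = 0.0000
  C_33 = (0.60)(0.65) − (-0.25)(0.00) = 0.3900
det(I−A) = Σ_j (I−A)_1j·C_1j = (0.60)(0.4550) + (-0.25)(0.0000) + (-0.45)(0.1300) = 0.2145
adj(I−A) = Cᵀ =
  [ 0.4550   0.2200   0.2925]
  [ 0.0000   0.3300   0.0000]
  [ 0.1300   0.1100   0.3900]
(I − A)⁻¹ = adj(I−A) / det(I−A) ≈
  [   2.1212     1.0256     1.3636]
  [   0.0000     1.5385     0.0000]
  [   0.6061     0.5128     1.8182]
x = (I − A)⁻¹ d = adj(I−A)·d / det(I−A), with det(I−A) = 0.2145:
  x_S = (0.4550·135 + 0.2200·170 + 0.2925·195) / 0.2145 = 155.8625 / 0.2145 ≈ 726.632
  x_F = (0.0000·135 + 0.3300·170 + 0.0000·195) / 0.2145 = 56.10 / 0.2145 ≈ 261.538
  x_T = (0.1300·135 + 0.1100·170 + 0.3900·195) / 0.2145 = 112.30 / 0.2145 ≈ 523.543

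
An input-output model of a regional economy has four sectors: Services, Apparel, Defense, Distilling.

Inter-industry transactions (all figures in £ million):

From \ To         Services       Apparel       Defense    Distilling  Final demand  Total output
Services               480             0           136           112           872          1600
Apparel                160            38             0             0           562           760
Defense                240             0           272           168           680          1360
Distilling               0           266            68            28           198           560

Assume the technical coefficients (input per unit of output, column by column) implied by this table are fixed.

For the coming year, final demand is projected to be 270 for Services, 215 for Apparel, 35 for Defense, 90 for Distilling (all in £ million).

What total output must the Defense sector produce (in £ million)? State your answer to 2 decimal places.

Technical coefficients a_ij = z_ij / X_j:
  a_11 = 480/1600 = 0.30, a_21 = 160/1600 = 0.10, a_31 = 240/1600 = 0.15, a_41 = 0/1600 = 0.00
  a_12 = 0/760 = 0.00, a_22 = 38/760 = 0.05, a_32 = 0/760 = 0.00, a_42 = 266/760 = 0.35
  a_13 = 136/1360 = 0.10, a_23 = 0/1360 = 0.00, a_33 = 272/1360 = 0.20, a_43 = 68/1360 = 0.05
  a_14 = 112/560 = 0.20, a_24 = 0/560 = 0.00, a_34 = 168/560 = 0.30, a_44 = 28/560 = 0.05
I − A =
  [   0.70     0.00    -0.10    -0.20]
  [  -0.10     0.95     0.00     0.00]
  [  -0.15     0.00     0.80    -0.30]
  [   0.00    -0.35    -0.05     0.95]
Compute the cofactors C_ij = (−1)^(i+j)·(3×3 minor ij) of I−A; the adjugate is their transpose:
adj(I−A) = Cᵀ =
  [ 0.707750   0.066500   0.099750   0.180500]
  [ 0.074500   0.505750   0.010500   0.019000]
  [ 0.145875   0.084000   0.624750   0.228000]
  [ 0.035125   0.190750   0.036750   0.517750]
det(I−A) = Σ_j (I−A)_1j·C_1j = (0.70)(0.707750) + (0.00)(0.074500) + (-0.10)(0.145875) + (-0.20)(0.035125) = 0.4738125
(I − A)⁻¹ = adj(I−A) / det(I−A) ≈
  [   1.4937     0.1404     0.2105     0.3810]
  [   0.1572     1.0674     0.0222     0.0401]
  [   0.3079     0.1773     1.3186     0.4812]
  [   0.0741     0.4026     0.0776     1.0927]
x = (I − A)⁻¹ d = adj(I−A)·d / det(I−A), with det(I−A) = 0.4738125:
  x_1 = (0.707750·270 + 0.066500·215 + 0.099750·35 + 0.180500·90) / 0.4738125 = 225.12625 / 0.4738125 ≈ 475.14
  x_2 = (0.074500·270 + 0.505750·215 + 0.010500·35 + 0.019000·90) / 0.4738125 = 130.92875 / 0.4738125 ≈ 276.33
  x_3 = (0.145875·270 + 0.084000·215 + 0.624750·35 + 0.228000·90) / 0.4738125 = 99.8325 / 0.4738125 ≈ 210.70
  x_4 = (0.035125·270 + 0.190750·215 + 0.036750·35 + 0.517750·90) / 0.4738125 = 98.37875 / 0.4738125 ≈ 207.63

x_3 = 210.70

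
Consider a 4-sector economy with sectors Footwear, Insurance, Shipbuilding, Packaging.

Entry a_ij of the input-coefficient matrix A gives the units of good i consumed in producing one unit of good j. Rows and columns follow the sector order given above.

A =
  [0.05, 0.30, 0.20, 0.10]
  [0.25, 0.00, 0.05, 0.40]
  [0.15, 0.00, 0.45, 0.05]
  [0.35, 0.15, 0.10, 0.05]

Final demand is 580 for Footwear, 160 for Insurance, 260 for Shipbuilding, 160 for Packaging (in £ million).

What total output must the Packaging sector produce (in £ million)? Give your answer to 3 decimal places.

I − A =
  [   0.95    -0.30    -0.20    -0.10]
  [  -0.25     1.00    -0.05    -0.40]
  [  -0.15     0.00     0.55    -0.05]
  [  -0.35    -0.15    -0.10     0.95]
Compute the cofactors C_ij = (−1)^(i+j)·(3×3 minor ij) of I−A; the adjugate is their transpose:
adj(I−A) = Cᵀ =
  [ 0.484125   0.165000   0.215000   0.131750]
  [ 0.220375   0.438875   0.159375   0.216375]
  [ 0.152875   0.057375   0.693500   0.076750]
  [ 0.229250   0.136125   0.177375   0.449000]
det(I−A) = Σ_j (I−A)_1j·C_1j = (0.95)(0.484125) + (-0.30)(0.220375) + (-0.20)(0.152875) + (-0.10)(0.229250) = 0.34030625
(I − A)⁻¹ = adj(I−A) / det(I−A) ≈
  [   1.4226     0.4849     0.6318     0.3872]
  [   0.6476     1.2896     0.4683     0.6358]
  [   0.4492     0.1686     2.0379     0.2255]
  [   0.6737     0.4000     0.5212     1.3194]
x = (I − A)⁻¹ d = adj(I−A)·d / det(I−A), with det(I−A) = 0.34030625:
  x_F = (0.484125·580 + 0.165000·160 + 0.215000·260 + 0.131750·160) / 0.34030625 = 384.1725 / 0.34030625 ≈ 1128.902
  x_I = (0.220375·580 + 0.438875·160 + 0.159375·260 + 0.216375·160) / 0.34030625 = 274.095 / 0.34030625 ≈ 805.436
  x_S = (0.152875·580 + 0.057375·160 + 0.693500·260 + 0.076750·160) / 0.34030625 = 290.4375 / 0.34030625 ≈ 853.459
  x_P = (0.229250·580 + 0.136125·160 + 0.177375·260 + 0.449000·160) / 0.34030625 = 272.7025 / 0.34030625 ≈ 801.344

x_P = 801.344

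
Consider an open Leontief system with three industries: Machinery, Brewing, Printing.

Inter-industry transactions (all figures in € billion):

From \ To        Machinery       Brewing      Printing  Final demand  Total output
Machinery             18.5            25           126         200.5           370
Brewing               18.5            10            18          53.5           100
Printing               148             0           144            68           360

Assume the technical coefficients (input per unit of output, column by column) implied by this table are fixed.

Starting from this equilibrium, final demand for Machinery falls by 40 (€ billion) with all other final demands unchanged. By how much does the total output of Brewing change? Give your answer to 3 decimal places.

Δx_B = -5.340

Technical coefficients a_ij = z_ij / X_j:
  a_MM = 18.5/370 = 0.05, a_BM = 18.5/370 = 0.05, a_PM = 148/370 = 0.40
  a_MB = 25/100 = 0.25, a_BB = 10/100 = 0.10, a_PB = 0/100 = 0.00
  a_MP = 126/360 = 0.35, a_BP = 18/360 = 0.05, a_PP = 144/360 = 0.40
I − A =
  [   0.95    -0.25    -0.35]
  [  -0.05     0.90    -0.05]
  [  -0.40     0.00     0.60]
Cofactors of I−A, C_ij = (−1)^(i+j)·(minor ij) (rows/columns in the sector order above):
  C_11 = (0.90)(0.60) − (-0.05)(0.00) = 0.5400
  C_12 = −[(-0.05)(0.60) − (-0.05)(-0.40)] = 0.0500
  C_13 = (-0.05)(0.00) − (0.90)(-0.40) = 0.3600
  C_21 = −[(-0.25)(0.60) − (-0.35)(0.00)] = 0.1500
  C_22 = (0.95)(0.60) − (-0.35)(-0.40) = 0.4300
  C_23 = −[(0.95)(0.00) − (-0.25)(-0.40)] = 0.1000
  C_31 = (-0.25)(-0.05) − (-0.35)(0.90) = 0.3275
  C_32 = −[(0.95)(-0.05) − (-0.35)(-0.05)] = 0.0650
  C_33 = (0.95)(0.90) − (-0.25)(-0.05) = 0.8425
det(I−A) = Σ_j (I−A)_1j·C_1j = (0.95)(0.5400) + (-0.25)(0.0500) + (-0.35)(0.3600) = 0.3745
adj(I−A) = Cᵀ =
  [ 0.5400   0.1500   0.3275]
  [ 0.0500   0.4300   0.0650]
  [ 0.3600   0.1000   0.8425]
(I − A)⁻¹ = adj(I−A) / det(I−A) ≈
  [   1.4419     0.4005     0.8745]
  [   0.1335     1.1482     0.1736]
  [   0.9613     0.2670     2.2497]
Δx = (I − A)⁻¹ Δd with Δd having -40 in the Machinery component and 0 elsewhere.
So Δx_B = L_BM · (-40), where L_BM = adj(I−A)_BM / det(I−A) = 0.0500 / 0.3745.
Δx_B = 0.0500 × (-40) / 0.3745 = -2.00 / 0.3745 ≈ -5.340.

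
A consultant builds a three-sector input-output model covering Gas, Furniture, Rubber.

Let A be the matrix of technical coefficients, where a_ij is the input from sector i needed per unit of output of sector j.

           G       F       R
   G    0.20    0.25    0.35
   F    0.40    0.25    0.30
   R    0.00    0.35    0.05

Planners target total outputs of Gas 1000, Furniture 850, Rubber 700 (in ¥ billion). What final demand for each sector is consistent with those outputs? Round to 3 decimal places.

d_G = 342.500, d_F = 27.500, d_R = 367.500

I − A =
  [   0.80    -0.25    -0.35]
  [  -0.40     0.75    -0.30]
  [   0.00    -0.35     0.95]
d = (I − A) x:
  d_G = (+0.80)·1000 + (-0.25)·850 + (-0.35)·700 = 342.500
  d_F = (-0.40)·1000 + (+0.75)·850 + (-0.30)·700 = 27.500
  d_R = (+0.00)·1000 + (-0.35)·850 + (+0.95)·700 = 367.500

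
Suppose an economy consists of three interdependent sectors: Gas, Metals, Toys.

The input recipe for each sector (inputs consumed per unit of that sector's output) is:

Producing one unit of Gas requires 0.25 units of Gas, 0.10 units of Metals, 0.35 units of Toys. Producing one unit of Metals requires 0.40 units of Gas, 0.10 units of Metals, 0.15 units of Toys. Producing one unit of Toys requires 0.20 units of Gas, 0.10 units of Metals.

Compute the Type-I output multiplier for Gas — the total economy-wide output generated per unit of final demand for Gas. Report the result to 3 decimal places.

m_1 = 2.483

I − A =
  [   0.75    -0.40    -0.20]
  [  -0.10     0.90    -0.10]
  [  -0.35    -0.15     1.00]
Cofactors of I−A, C_ij = (−1)^(i+j)·(minor ij) (rows/columns in the sector order above):
  C_11 = (0.90)(1.00) − (-0.10)(-0.15) = 0.8850
  C_12 = −[(-0.10)(1.00) − (-0.10)(-0.35)] = 0.1350
  C_13 = (-0.10)(-0.15) − (0.90)(-0.35) = 0.3300
  C_21 = −[(-0.40)(1.00) − (-0.20)(-0.15)] = 0.4300
  C_22 = (0.75)(1.00) − (-0.20)(-0.35) = 0.6800
  C_23 = −[(0.75)(-0.15) − (-0.40)(-0.35)] = 0.2525
  C_31 = (-0.40)(-0.10) − (-0.20)(0.90) = 0.2200
  C_32 = −[(0.75)(-0.10) − (-0.20)(-0.10)] = 0.0950
  C_33 = (0.75)(0.90) − (-0.40)(-0.10) = 0.6350
det(I−A) = Σ_j (I−A)_1j·C_1j = (0.75)(0.8850) + (-0.40)(0.1350) + (-0.20)(0.3300) = 0.54375
adj(I−A) = Cᵀ =
  [ 0.8850   0.4300   0.2200]
  [ 0.1350   0.6800   0.0950]
  [ 0.3300   0.2525   0.6350]
(I − A)⁻¹ = adj(I−A) / det(I−A) ≈
  [   1.6276     0.7908     0.4046]
  [   0.2483     1.2506     0.1747]
  [   0.6069     0.4644     1.1678]
The output multiplier for sector j is the column-j sum of the Leontief inverse (I − A)⁻¹ = adj(I−A) / det(I−A).
Column 1 of adj(I−A): (0.8850, 0.1350, 0.3300); det(I−A) = 0.54375.
m_1 = (0.8850 + 0.1350 + 0.3300) / 0.54375 = 1.35 / 0.54375 ≈ 2.483.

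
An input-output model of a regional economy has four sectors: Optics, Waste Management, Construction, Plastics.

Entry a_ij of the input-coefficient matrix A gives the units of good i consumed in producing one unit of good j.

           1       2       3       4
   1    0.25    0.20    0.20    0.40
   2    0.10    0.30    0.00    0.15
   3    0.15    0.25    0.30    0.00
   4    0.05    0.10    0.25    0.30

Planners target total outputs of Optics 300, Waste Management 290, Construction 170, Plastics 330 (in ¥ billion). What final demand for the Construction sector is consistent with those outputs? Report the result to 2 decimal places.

d_3 = 1.50

I − A =
  [   0.75    -0.20    -0.20    -0.40]
  [  -0.10     0.70     0.00    -0.15]
  [  -0.15    -0.25     0.70     0.00]
  [  -0.05    -0.10    -0.25     0.70]
d = (I − A) x:
  d_1 = (+0.75)·300 + (-0.20)·290 + (-0.20)·170 + (-0.40)·330 = 1.00
  d_2 = (-0.10)·300 + (+0.70)·290 + (+0.00)·170 + (-0.15)·330 = 123.50
  d_3 = (-0.15)·300 + (-0.25)·290 + (+0.70)·170 + (+0.00)·330 = 1.50
  d_4 = (-0.05)·300 + (-0.10)·290 + (-0.25)·170 + (+0.70)·330 = 144.50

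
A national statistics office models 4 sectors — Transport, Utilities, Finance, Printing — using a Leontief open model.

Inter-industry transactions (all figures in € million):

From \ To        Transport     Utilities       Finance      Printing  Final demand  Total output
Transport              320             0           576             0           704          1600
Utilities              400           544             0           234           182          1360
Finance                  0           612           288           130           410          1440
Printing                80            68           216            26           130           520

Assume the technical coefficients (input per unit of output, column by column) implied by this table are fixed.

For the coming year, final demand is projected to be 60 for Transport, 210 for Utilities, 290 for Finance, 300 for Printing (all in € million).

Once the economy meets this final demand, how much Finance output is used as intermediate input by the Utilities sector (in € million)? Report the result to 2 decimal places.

Technical coefficients a_ij = z_ij / X_j:
  a_TT = 320/1600 = 0.20, a_UT = 400/1600 = 0.25, a_FT = 0/1600 = 0.00, a_PT = 80/1600 = 0.05
  a_TU = 0/1360 = 0.00, a_UU = 544/1360 = 0.40, a_FU = 612/1360 = 0.45, a_PU = 68/1360 = 0.05
  a_TF = 576/1440 = 0.40, a_UF = 0/1440 = 0.00, a_FF = 288/1440 = 0.20, a_PF = 216/1440 = 0.15
  a_TP = 0/520 = 0.00, a_UP = 234/520 = 0.45, a_FP = 130/520 = 0.25, a_PP = 26/520 = 0.05
I − A =
  [   0.80     0.00    -0.40     0.00]
  [  -0.25     0.60     0.00    -0.45]
  [   0.00    -0.45     0.80    -0.25]
  [  -0.05    -0.05    -0.15     0.95]
Compute the cofactors C_ij = (−1)^(i+j)·(3×3 minor ij) of I−A; the adjugate is their transpose:
adj(I−A) = Cᵀ =
  [ 0.385125   0.176000   0.219000   0.141000]
  [ 0.198625   0.573000   0.158000   0.313000]
  [ 0.127625   0.352000   0.438000   0.282000]
  [ 0.050875   0.095000   0.089000   0.339000]
det(I−A) = Σ_j (I−A)_1j·C_1j = (0.80)(0.385125) + (0.00)(0.198625) + (-0.40)(0.127625) + (0.00)(0.050875) = 0.25705
(I − A)⁻¹ = adj(I−A) / det(I−A) ≈
  [   1.4982     0.6847     0.8520     0.5485]
  [   0.7727     2.2291     0.6147     1.2177]
  [   0.4965     1.3694     1.7039     1.0971]
  [   0.1979     0.3696     0.3462     1.3188]
First solve x = (I − A)⁻¹ d = adj(I−A)·d / det(I−A); in particular x_U = (0.198625·60 + 0.573000·210 + 0.158000·290 + 0.313000·300) / 0.25705 = 271.9675 / 0.25705 ≈ 1058.0335.
Intermediate flow from F to U: z_FU = a_FU · x_U = 0.45 × 271.9675 / 0.25705 = 122.385375 / 0.25705 ≈ 476.12.

z_FU = 476.12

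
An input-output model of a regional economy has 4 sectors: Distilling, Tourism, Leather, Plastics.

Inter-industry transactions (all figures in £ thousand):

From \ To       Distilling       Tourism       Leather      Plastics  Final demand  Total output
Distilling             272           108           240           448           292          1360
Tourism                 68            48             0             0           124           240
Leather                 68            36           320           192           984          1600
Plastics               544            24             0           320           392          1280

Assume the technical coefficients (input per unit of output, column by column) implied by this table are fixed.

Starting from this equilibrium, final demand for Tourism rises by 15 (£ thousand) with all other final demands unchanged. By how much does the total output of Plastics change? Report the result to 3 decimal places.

Δx_4 = 12.156

Technical coefficients a_ij = z_ij / X_j:
  a_11 = 272/1360 = 0.20, a_21 = 68/1360 = 0.05, a_31 = 68/1360 = 0.05, a_41 = 544/1360 = 0.40
  a_12 = 108/240 = 0.45, a_22 = 48/240 = 0.20, a_32 = 36/240 = 0.15, a_42 = 24/240 = 0.10
  a_13 = 240/1600 = 0.15, a_23 = 0/1600 = 0.00, a_33 = 320/1600 = 0.20, a_43 = 0/1600 = 0.00
  a_14 = 448/1280 = 0.35, a_24 = 0/1280 = 0.00, a_34 = 192/1280 = 0.15, a_44 = 320/1280 = 0.25
I − A =
  [   0.80    -0.45    -0.15    -0.35]
  [  -0.05     0.80     0.00     0.00]
  [  -0.05    -0.15     0.80    -0.15]
  [  -0.40    -0.10     0.00     0.75]
Compute the cofactors C_ij = (−1)^(i+j)·(3×3 minor ij) of I−A; the adjugate is their transpose:
adj(I−A) = Cᵀ =
  [ 0.480000   0.317125   0.090000   0.242000]
  [ 0.030000   0.353375   0.005625   0.015125]
  [ 0.084375   0.126625   0.349375   0.109250]
  [ 0.260000   0.216250   0.048750   0.486875]
det(I−A) = Σ_j (I−A)_1j·C_1j = (0.80)(0.480000) + (-0.45)(0.030000) + (-0.15)(0.084375) + (-0.35)(0.260000) = 0.26684375
(I − A)⁻¹ = adj(I−A) / det(I−A) ≈
  [   1.7988     1.1884     0.3373     0.9069]
  [   0.1124     1.3243     0.0211     0.0567]
  [   0.3162     0.4745     1.3093     0.4094]
  [   0.9744     0.8104     0.1827     1.8246]
Δx = (I − A)⁻¹ Δd with Δd having +15 in the Tourism component and 0 elsewhere.
So Δx_4 = L_42 · (+15), where L_42 = adj(I−A)_42 / det(I−A) = 0.216250 / 0.26684375.
Δx_4 = 0.216250 × (+15) / 0.26684375 = 3.24375 / 0.26684375 ≈ 12.156.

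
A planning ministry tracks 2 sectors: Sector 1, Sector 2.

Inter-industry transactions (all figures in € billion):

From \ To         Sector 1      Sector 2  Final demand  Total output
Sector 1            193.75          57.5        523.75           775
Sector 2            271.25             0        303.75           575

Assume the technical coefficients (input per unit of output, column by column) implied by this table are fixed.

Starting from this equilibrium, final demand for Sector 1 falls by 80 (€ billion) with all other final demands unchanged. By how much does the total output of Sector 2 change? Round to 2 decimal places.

Technical coefficients a_ij = z_ij / X_j:
  a_11 = 193.75/775 = 0.25, a_21 = 271.25/775 = 0.35
  a_12 = 57.5/575 = 0.10, a_22 = 0/575 = 0.00
I − A =
  [   0.75    -0.10]
  [  -0.35     1.00]
det(I−A) = (0.75)(1.00) − (-0.10)(-0.35) = 0.7150
adj(I−A) = [[1.00, 0.10], [0.35, 0.75]]
(I − A)⁻¹ = adj(I−A) / det(I−A) ≈
  [   1.3986     0.1399]
  [   0.4895     1.0490]
Δx = (I − A)⁻¹ Δd with Δd having -80 in the Sector 1 component and 0 elsewhere.
So Δx_2 = L_21 · (-80), where L_21 = adj(I−A)_21 / det(I−A) = 0.35 / 0.7150.
Δx_2 = 0.35 × (-80) / 0.7150 = -28.00 / 0.7150 ≈ -39.16.

Δx_2 = -39.16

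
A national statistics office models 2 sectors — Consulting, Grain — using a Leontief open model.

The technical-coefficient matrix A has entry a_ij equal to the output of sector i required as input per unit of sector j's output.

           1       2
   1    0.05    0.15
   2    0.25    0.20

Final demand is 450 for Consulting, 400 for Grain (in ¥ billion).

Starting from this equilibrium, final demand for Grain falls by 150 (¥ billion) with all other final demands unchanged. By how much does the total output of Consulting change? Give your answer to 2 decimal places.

Δx_1 = -31.14

I − A =
  [   0.95    -0.15]
  [  -0.25     0.80]
det(I−A) = (0.95)(0.80) − (-0.15)(-0.25) = 0.7225
adj(I−A) = [[0.80, 0.15], [0.25, 0.95]]
(I − A)⁻¹ = adj(I−A) / det(I−A) ≈
  [   1.1073     0.2076]
  [   0.3460     1.3149]
Δx = (I − A)⁻¹ Δd with Δd having -150 in the Grain component and 0 elsewhere.
So Δx_1 = L_12 · (-150), where L_12 = adj(I−A)_12 / det(I−A) = 0.15 / 0.7225.
Δx_1 = 0.15 × (-150) / 0.7225 = -22.50 / 0.7225 ≈ -31.14.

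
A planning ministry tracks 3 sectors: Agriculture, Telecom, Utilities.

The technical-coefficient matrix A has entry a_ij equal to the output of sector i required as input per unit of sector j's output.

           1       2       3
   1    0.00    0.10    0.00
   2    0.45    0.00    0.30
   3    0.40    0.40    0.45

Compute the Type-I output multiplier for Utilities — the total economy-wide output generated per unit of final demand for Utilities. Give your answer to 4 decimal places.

I − A =
  [   1.00    -0.10     0.00]
  [  -0.45     1.00    -0.30]
  [  -0.40    -0.40     0.55]
Cofactors of I−A, C_ij = (−1)^(i+j)·(minor ij) (rows/columns in the sector order above):
  C_11 = (1.00)(0.55) − (-0.30)(-0.40) = 0.4300
  C_12 = −[(-0.45)(0.55) − (-0.30)(-0.40)] = 0.3675
  C_13 = (-0.45)(-0.40) − (1.00)(-0.40) = 0.5800
  C_21 = −[(-0.10)(0.55) − (0.00)(-0.40)] = 0.0550
  C_22 = (1.00)(0.55) − (0.00)(-0.40) = 0.5500
  C_23 = −[(1.00)(-0.40) − (-0.10)(-0.40)] = 0.4400
  C_31 = (-0.10)(-0.30) − (0.00)(1.00) = 0.0300
  C_32 = −[(1.00)(-0.30) − (0.00)(-0.45)] = 0.3000
  C_33 = (1.00)(1.00) − (-0.10)(-0.45) = 0.9550
det(I−A) = Σ_j (I−A)_1j·C_1j = (1.00)(0.4300) + (-0.10)(0.3675) + (0.00)(0.5800) = 0.39325
adj(I−A) = Cᵀ =
  [ 0.4300   0.0550   0.0300]
  [ 0.3675   0.5500   0.3000]
  [ 0.5800   0.4400   0.9550]
(I − A)⁻¹ = adj(I−A) / det(I−A) ≈
  [   1.09345     0.13986     0.07629]
  [   0.93452     1.39860     0.76287]
  [   1.47489     1.11888     2.42848]
The output multiplier for sector j is the column-j sum of the Leontief inverse (I − A)⁻¹ = adj(I−A) / det(I−A).
Column 3 of adj(I−A): (0.0300, 0.3000, 0.9550); det(I−A) = 0.39325.
m_3 = (0.0300 + 0.3000 + 0.9550) / 0.39325 = 1.285 / 0.39325 ≈ 3.2676.

m_3 = 3.2676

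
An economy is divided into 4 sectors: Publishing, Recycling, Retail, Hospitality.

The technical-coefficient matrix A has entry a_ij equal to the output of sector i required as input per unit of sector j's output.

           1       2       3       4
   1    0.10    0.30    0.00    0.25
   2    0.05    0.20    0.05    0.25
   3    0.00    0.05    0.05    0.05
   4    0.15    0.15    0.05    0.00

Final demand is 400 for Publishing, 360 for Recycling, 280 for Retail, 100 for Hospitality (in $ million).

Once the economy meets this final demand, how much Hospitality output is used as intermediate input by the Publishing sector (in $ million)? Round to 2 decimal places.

z_41 = 110.93

I − A =
  [   0.90    -0.30     0.00    -0.25]
  [  -0.05     0.80    -0.05    -0.25]
  [   0.00    -0.05     0.95    -0.05]
  [  -0.15    -0.15    -0.05     1.00]
Compute the cofactors C_ij = (−1)^(i+j)·(3×3 minor ij) of I−A; the adjugate is their transpose:
adj(I−A) = Cᵀ =
  [ 0.718875   0.320500   0.030625   0.261375]
  [ 0.083375   0.817125   0.055000   0.227875]
  [ 0.010750   0.052125   0.628125   0.047125]
  [ 0.120875   0.173250   0.044250   0.667500]
det(I−A) = Σ_j (I−A)_1j·C_1j = (0.90)(0.718875) + (-0.30)(0.083375) + (0.00)(0.010750) + (-0.25)(0.120875) = 0.59175625
(I − A)⁻¹ = adj(I−A) / det(I−A) ≈
  [   1.2148     0.5416     0.0518     0.4417]
  [   0.1409     1.3808     0.0929     0.3851]
  [   0.0182     0.0881     1.0615     0.0796]
  [   0.2043     0.2928     0.0748     1.1280]
First solve x = (I − A)⁻¹ d = adj(I−A)·d / det(I−A); in particular x_1 = (0.718875·400 + 0.320500·360 + 0.030625·280 + 0.261375·100) / 0.59175625 = 437.6425 / 0.59175625 ≈ 739.5655.
Intermediate flow from 4 to 1: z_41 = a_41 · x_1 = 0.15 × 437.6425 / 0.59175625 = 65.646375 / 0.59175625 ≈ 110.93.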